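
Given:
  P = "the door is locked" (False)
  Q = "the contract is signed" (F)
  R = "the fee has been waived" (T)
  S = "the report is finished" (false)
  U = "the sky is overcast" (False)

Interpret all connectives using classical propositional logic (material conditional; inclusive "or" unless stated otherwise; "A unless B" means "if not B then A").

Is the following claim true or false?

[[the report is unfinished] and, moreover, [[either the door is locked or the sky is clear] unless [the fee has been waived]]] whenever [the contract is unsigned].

Parsed as ¬Q → (¬S ∧ ((P ∨ ¬U) ∨ R))

¬Q = ¬F = T
¬S = ¬F = T
¬U = ¬F = T
P ∨ ¬U = F ∨ T = T
(P ∨ ¬U) ∨ R = T ∨ T = T
¬S ∧ ((P ∨ ¬U) ∨ R) = T ∧ T = T
¬Q → (¬S ∧ ((P ∨ ¬U) ∨ R)) = T → T = T

True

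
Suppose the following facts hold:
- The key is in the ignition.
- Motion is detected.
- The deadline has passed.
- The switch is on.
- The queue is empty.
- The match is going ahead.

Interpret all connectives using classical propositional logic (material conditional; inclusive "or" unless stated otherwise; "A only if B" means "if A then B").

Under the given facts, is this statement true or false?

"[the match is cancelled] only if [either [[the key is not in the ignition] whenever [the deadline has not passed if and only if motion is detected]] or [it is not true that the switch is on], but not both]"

Let W = "the match is cancelled" (F), M = "the deadline has passed" (T), G = "motion is detected" (T), N = "the key is in the ignition" (T), D = "the switch is on" (T).
Parsed as W -> (((~M <-> G) -> ~N) xor ~D)

~M = ~T = F
~M <-> G = F <-> T = F
~N = ~T = F
(~M <-> G) -> ~N = F -> F = T
~D = ~T = F
((~M <-> G) -> ~N) xor ~D = T xor F = T
W -> (((~M <-> G) -> ~N) xor ~D) = F -> T = T

true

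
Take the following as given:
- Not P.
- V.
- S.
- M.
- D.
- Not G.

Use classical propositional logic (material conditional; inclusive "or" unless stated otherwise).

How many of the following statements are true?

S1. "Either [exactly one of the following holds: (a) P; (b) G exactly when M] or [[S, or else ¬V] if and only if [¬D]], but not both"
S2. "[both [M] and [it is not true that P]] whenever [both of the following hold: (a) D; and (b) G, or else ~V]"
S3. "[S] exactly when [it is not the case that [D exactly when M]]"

1

S1: This is (P xor (G iff M)) xor ((S or not V) iff not D).

G iff M = False iff True = False
P xor (G iff M) = False xor False = False
not V = not True = False
S or not V = True or False = True
not D = not True = False
(S or not V) iff not D = True iff False = False
(P xor (G iff M)) xor ((S or not V) iff not D) = False xor False = False
Hence S1 is false.

S2: Formalization: (D and (G or not V)) -> (M and not P)

not V = not True = False
G or not V = False or False = False
D and (G or not V) = True and False = False
not P = not False = True
M and not P = True and True = True
(D and (G or not V)) -> (M and not P) = False -> True = True
Thus S2 is true.

S3: Formalization: S iff not (D iff M)

D iff M = True iff True = True
not (D iff M) = not True = False
S iff not (D iff M) = True iff False = False
Hence S3 is false.

1 of the 3 statements is true (S2).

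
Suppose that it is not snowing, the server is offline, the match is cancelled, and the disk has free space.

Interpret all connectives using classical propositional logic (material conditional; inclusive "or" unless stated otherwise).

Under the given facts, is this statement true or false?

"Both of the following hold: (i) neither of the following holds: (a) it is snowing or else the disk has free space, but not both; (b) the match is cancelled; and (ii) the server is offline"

Let L = "it is snowing" (False), P = "the disk is full" (False), N = "the match is cancelled" (True), H = "the server is online" (False).
Formalization: ((L xor not P) nor N) and not H

not P = not False = True
L xor not P = False xor True = True
(L xor not P) nor N = True nor True = False
not H = not False = True
((L xor not P) nor N) and not H = False and True = False

The statement is false.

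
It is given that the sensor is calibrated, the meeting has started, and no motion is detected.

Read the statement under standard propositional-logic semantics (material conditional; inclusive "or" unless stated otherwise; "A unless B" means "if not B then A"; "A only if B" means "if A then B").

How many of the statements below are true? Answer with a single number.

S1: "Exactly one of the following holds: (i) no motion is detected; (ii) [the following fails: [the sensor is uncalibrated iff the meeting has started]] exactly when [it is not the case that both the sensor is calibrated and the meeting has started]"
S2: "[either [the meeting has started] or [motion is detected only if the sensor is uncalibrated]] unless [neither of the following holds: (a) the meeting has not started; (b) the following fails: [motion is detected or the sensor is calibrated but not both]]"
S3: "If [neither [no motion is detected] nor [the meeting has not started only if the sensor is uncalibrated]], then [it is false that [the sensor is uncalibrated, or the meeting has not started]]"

3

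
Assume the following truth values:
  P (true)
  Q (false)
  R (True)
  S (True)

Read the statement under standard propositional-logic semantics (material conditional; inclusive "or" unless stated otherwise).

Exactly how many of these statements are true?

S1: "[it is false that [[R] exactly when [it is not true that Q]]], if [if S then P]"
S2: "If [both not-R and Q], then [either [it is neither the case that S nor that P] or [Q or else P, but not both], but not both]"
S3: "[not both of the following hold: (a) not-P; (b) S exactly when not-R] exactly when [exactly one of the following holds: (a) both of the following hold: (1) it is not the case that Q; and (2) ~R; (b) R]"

2

S1: This is (S -> P) -> not (R iff not Q).

S -> P = True -> True = True
not Q = not False = True
R iff not Q = True iff True = True
not (R iff not Q) = not True = False
(S -> P) -> not (R iff not Q) = True -> False = False
Thus S1 is false.

S2: Formalization: (not R and Q) -> ((S nor P) xor (Q xor P))

not R = not True = False
not R and Q = False and False = False
S nor P = True nor True = False
Q xor P = False xor True = True
(S nor P) xor (Q xor P) = False xor True = True
(not R and Q) -> ((S nor P) xor (Q xor P)) = False -> True = True
Hence S2 is true.

S3: This is (not P nand (S iff not R)) iff ((not Q and not R) xor R).

not P = not True = False
not R = not True = False
S iff not R = True iff False = False
not P nand (S iff not R) = False nand False = True
not Q = not False = True
not R = not True = False
not Q and not R = True and False = False
(not Q and not R) xor R = False xor True = True
(not P nand (S iff not R)) iff ((not Q and not R) xor R) = True iff True = True
So S3 is true.

True statements: 2.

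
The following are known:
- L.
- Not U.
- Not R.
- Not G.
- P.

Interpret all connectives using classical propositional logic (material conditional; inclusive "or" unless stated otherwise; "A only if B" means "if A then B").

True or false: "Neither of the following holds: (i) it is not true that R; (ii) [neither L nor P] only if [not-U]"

Formalization: ~R nor ((L nor P) -> ~U)

~R = ~F = T
L nor P = T nor T = F
~U = ~F = T
(L nor P) -> ~U = F -> T = T
~R nor ((L nor P) -> ~U) = T nor T = F

The statement is false.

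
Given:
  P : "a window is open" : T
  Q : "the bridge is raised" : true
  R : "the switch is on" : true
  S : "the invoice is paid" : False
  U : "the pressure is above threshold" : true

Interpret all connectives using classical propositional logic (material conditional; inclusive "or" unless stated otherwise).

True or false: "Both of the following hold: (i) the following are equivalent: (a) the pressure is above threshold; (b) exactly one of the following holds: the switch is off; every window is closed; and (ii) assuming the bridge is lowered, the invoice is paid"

False

Formalization: (U <-> (~R xor ~P)) & (~Q -> S)

~R = ~T = F
~P = ~T = F
~R xor ~P = F xor F = F
U <-> (~R xor ~P) = T <-> F = F
~Q = ~T = F
~Q -> S = F -> F = T
(U <-> (~R xor ~P)) & (~Q -> S) = F & T = F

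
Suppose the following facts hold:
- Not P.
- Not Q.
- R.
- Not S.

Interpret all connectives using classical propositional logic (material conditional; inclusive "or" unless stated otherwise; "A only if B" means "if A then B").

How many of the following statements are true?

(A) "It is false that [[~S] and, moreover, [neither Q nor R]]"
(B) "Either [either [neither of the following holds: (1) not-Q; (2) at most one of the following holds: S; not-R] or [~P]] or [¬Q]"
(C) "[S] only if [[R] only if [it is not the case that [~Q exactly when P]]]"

3

(A): Formalization: ¬(¬S ∧ (Q ↓ R))

¬S = ¬F = T
Q ↓ R = F ↓ T = F
¬S ∧ (Q ↓ R) = T ∧ F = F
¬(¬S ∧ (Q ↓ R)) = ¬F = T
Hence (A) is true.

(B): Parsed as ((¬Q ↓ (S ↑ ¬R)) ∨ ¬P) ∨ ¬Q

¬Q = ¬F = T
¬R = ¬T = F
S ↑ ¬R = F ↑ F = T
¬Q ↓ (S ↑ ¬R) = T ↓ T = F
¬P = ¬F = T
(¬Q ↓ (S ↑ ¬R)) ∨ ¬P = F ∨ T = T
¬Q = ¬F = T
((¬Q ↓ (S ↑ ¬R)) ∨ ¬P) ∨ ¬Q = T ∨ T = T
Hence (B) is true.

(C): Parsed as S → (R → ¬(¬Q ↔ P))

¬Q = ¬F = T
¬Q ↔ P = T ↔ F = F
¬(¬Q ↔ P) = ¬F = T
R → ¬(¬Q ↔ P) = T → T = T
S → (R → ¬(¬Q ↔ P)) = F → T = T
Hence (C) is true.

Count: 3.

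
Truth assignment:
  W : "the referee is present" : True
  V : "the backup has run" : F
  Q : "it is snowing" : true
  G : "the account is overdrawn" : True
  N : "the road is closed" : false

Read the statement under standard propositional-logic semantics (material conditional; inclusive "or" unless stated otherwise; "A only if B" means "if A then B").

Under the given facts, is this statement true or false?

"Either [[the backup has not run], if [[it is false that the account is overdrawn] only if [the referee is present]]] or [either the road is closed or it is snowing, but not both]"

Parsed as ((¬G → W) → ¬V) ∨ (N ⊕ Q)

¬G = ¬T = F
¬G → W = F → T = T
¬V = ¬F = T
(¬G → W) → ¬V = T → T = T
N ⊕ Q = F ⊕ T = T
((¬G → W) → ¬V) ∨ (N ⊕ Q) = T ∨ T = T

True.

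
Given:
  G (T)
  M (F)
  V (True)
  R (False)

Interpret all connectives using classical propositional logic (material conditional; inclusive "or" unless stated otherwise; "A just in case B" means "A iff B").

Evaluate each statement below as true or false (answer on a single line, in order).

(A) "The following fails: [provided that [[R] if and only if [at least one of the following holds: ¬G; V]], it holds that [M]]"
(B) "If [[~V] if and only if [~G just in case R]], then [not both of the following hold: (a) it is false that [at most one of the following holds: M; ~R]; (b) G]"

(A) false, (B) true

(A): Parsed as ¬((R ↔ (¬G ∨ V)) → M)

¬G = ¬T = F
¬G ∨ V = F ∨ T = T
R ↔ (¬G ∨ V) = F ↔ T = F
(R ↔ (¬G ∨ V)) → M = F → F = T
¬((R ↔ (¬G ∨ V)) → M) = ¬T = F
So (A) is false.

(B): This is (¬V ↔ (¬G ↔ R)) → (¬(M ↑ ¬R) ↑ G).

¬V = ¬T = F
¬G = ¬T = F
¬G ↔ R = F ↔ F = T
¬V ↔ (¬G ↔ R) = F ↔ T = F
¬R = ¬F = T
M ↑ ¬R = F ↑ T = T
¬(M ↑ ¬R) = ¬T = F
¬(M ↑ ¬R) ↑ G = F ↑ T = T
(¬V ↔ (¬G ↔ R)) → (¬(M ↑ ¬R) ↑ G) = F → T = T
So (B) is true.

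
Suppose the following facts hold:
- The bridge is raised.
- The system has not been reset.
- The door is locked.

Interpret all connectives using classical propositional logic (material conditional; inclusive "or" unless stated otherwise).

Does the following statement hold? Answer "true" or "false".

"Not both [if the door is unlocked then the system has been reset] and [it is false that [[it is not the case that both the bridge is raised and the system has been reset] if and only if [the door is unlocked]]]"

False

Let H = "the door is locked" (True), K = "the system has been reset" (False), G = "the bridge is raised" (True).
Parsed as (not H -> K) nand not ((G nand K) iff not H)

not H = not True = False
not H -> K = False -> False = True
G nand K = True nand False = True
not H = not True = False
(G nand K) iff not H = True iff False = False
not ((G nand K) iff not H) = not False = True
(not H -> K) nand not ((G nand K) iff not H) = True nand True = False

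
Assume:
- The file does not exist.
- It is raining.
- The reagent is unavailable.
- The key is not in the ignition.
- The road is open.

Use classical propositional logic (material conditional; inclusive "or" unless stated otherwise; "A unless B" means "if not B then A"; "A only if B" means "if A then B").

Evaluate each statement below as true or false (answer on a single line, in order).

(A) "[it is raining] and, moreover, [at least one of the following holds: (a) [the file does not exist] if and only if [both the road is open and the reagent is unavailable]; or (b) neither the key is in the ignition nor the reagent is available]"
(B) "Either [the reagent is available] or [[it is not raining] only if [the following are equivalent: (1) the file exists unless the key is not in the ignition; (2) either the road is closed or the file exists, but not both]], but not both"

(A) T; (B) T

Let G = "it is raining" (T), U = "the file exists" (F), W = "the road is closed" (F), P = "the reagent is available" (F), H = "the key is in the ignition" (F).

(A): In symbols: G & ((~U <-> (~W & ~P)) | (H nor P))

~U = ~F = T
~W = ~F = T
~P = ~F = T
~W & ~P = T & T = T
~U <-> (~W & ~P) = T <-> T = T
H nor P = F nor F = T
(~U <-> (~W & ~P)) | (H nor P) = T | T = T
G & ((~U <-> (~W & ~P)) | (H nor P)) = T & T = T
Hence (A) is true.

(B): This is P xor (~G -> ((U | ~H) <-> (W xor U))).

~G = ~T = F
~H = ~F = T
U | ~H = F | T = T
W xor U = F xor F = F
(U | ~H) <-> (W xor U) = T <-> F = F
~G -> ((U | ~H) <-> (W xor U)) = F -> F = T
P xor (~G -> ((U | ~H) <-> (W xor U))) = F xor T = T
So (B) is true.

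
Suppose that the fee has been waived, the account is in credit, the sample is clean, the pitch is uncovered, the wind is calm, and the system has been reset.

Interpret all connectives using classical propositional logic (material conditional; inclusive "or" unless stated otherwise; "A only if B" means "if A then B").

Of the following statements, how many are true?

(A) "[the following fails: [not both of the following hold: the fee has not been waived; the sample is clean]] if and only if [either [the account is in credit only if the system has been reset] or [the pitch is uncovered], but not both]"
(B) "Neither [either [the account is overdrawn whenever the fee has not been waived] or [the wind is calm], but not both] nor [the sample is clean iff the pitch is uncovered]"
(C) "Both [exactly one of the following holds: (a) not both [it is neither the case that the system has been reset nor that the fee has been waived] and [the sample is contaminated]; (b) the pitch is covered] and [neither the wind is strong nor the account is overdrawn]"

2

Let Q = "the fee has been waived" (T), D = "the sample is contaminated" (F), U = "the account is overdrawn" (F), R = "the system has been reset" (T), W = "the pitch is covered" (F), N = "the wind is strong" (F).

(A): Parsed as ~(~Q nand ~D) <-> ((~U -> R) xor ~W)

~Q = ~T = F
~D = ~F = T
~Q nand ~D = F nand T = T
~(~Q nand ~D) = ~T = F
~U = ~F = T
~U -> R = T -> T = T
~W = ~F = T
(~U -> R) xor ~W = T xor T = F
~(~Q nand ~D) <-> ((~U -> R) xor ~W) = F <-> F = T
Hence (A) is true.

(B): Parsed as ((~Q -> U) xor ~N) nor (~D <-> ~W)

~Q = ~T = F
~Q -> U = F -> F = T
~N = ~F = T
(~Q -> U) xor ~N = T xor T = F
~D = ~F = T
~W = ~F = T
~D <-> ~W = T <-> T = T
((~Q -> U) xor ~N) nor (~D <-> ~W) = F nor T = F
Hence (B) is false.

(C): In symbols: (((R nor Q) nand D) xor W) & (N nor U)

R nor Q = T nor T = F
(R nor Q) nand D = F nand F = T
((R nor Q) nand D) xor W = T xor F = T
N nor U = F nor F = T
(((R nor Q) nand D) xor W) & (N nor U) = T & T = T
So (C) is true.

2 of the 3 statements are true ((A), (C)).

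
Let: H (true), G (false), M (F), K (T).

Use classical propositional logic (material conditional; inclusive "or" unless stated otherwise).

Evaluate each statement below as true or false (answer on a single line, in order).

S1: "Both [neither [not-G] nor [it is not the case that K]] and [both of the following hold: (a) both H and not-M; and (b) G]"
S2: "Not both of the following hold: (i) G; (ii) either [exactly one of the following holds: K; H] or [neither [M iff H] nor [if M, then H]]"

S1 false; S2 true

S1: In symbols: (¬G ↓ ¬K) ∧ ((H ∧ ¬M) ∧ G)

¬G = ¬F = T
¬K = ¬T = F
¬G ↓ ¬K = T ↓ F = F
¬M = ¬F = T
H ∧ ¬M = T ∧ T = T
(H ∧ ¬M) ∧ G = T ∧ F = F
(¬G ↓ ¬K) ∧ ((H ∧ ¬M) ∧ G) = F ∧ F = F
Thus S1 is false.

S2: In symbols: G ↑ ((K ⊕ H) ∨ ((M ↔ H) ↓ (M → H)))

K ⊕ H = T ⊕ T = F
M ↔ H = F ↔ T = F
M → H = F → T = T
(M ↔ H) ↓ (M → H) = F ↓ T = F
(K ⊕ H) ∨ ((M ↔ H) ↓ (M → H)) = F ∨ F = F
G ↑ ((K ⊕ H) ∨ ((M ↔ H) ↓ (M → H))) = F ↑ F = T
Hence S2 is true.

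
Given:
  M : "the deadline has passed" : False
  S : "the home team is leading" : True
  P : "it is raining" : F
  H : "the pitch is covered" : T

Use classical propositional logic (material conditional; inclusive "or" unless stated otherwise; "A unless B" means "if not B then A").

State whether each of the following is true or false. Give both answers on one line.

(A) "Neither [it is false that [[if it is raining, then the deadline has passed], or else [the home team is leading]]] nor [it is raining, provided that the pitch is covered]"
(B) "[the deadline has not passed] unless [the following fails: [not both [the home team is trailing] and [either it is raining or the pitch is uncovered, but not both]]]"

(A) T, (B) T

(A): This is not ((P -> M) or S) nor (H -> P).

P -> M = False -> False = True
(P -> M) or S = True or True = True
not ((P -> M) or S) = not True = False
H -> P = True -> False = False
not ((P -> M) or S) nor (H -> P) = False nor False = True
So (A) is true.

(B): This is not M or not (not S nand (P xor not H)).

not M = not False = True
not S = not True = False
not H = not True = False
P xor not H = False xor False = False
not S nand (P xor not H) = False nand False = True
not (not S nand (P xor not H)) = not True = False
not M or not (not S nand (P xor not H)) = True or False = True
Thus (B) is true.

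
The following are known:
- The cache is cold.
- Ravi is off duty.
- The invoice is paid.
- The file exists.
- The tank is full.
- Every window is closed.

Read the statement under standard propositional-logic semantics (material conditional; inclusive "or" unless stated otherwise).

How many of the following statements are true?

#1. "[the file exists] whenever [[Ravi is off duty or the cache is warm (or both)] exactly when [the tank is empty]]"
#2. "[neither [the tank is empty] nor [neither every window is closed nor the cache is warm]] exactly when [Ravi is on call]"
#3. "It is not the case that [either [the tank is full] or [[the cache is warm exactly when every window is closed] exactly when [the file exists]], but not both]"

1

Let R = "Ravi is on call" (F), L = "the cache is warm" (F), P = "the tank is full" (T), G = "the file exists" (T), W = "a window is open" (F).

#1: This is ((~R | L) <-> ~P) -> G.

~R = ~F = T
~R | L = T | F = T
~P = ~T = F
(~R | L) <-> ~P = T <-> F = F
((~R | L) <-> ~P) -> G = F -> T = T
Thus #1 is true.

#2: Formalization: (~P nor (~W nor L)) <-> R

~P = ~T = F
~W = ~F = T
~W nor L = T nor F = F
~P nor (~W nor L) = F nor F = T
(~P nor (~W nor L)) <-> R = T <-> F = F
Hence #2 is false.

#3: Formalization: ~(P xor ((L <-> ~W) <-> G))

~W = ~F = T
L <-> ~W = F <-> T = F
(L <-> ~W) <-> G = F <-> T = F
P xor ((L <-> ~W) <-> G) = T xor F = T
~(P xor ((L <-> ~W) <-> G)) = ~T = F
Thus #3 is false.

True statements: 1.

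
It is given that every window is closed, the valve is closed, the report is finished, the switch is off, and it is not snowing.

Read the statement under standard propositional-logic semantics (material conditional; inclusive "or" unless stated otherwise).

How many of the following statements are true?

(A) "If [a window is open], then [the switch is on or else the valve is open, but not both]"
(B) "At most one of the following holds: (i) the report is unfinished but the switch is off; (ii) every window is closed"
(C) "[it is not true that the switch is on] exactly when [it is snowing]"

Let S = "a window is open" (F), P = "the switch is on" (F), H = "the valve is open" (F), L = "the report is finished" (T), K = "it is snowing" (F).

(A): In symbols: S → (P ⊕ H)

P ⊕ H = F ⊕ F = F
S → (P ⊕ H) = F → F = T
Hence (A) is true.

(B): In symbols: (¬L ∧ ¬P) ↑ ¬S

¬L = ¬T = F
¬P = ¬F = T
¬L ∧ ¬P = F ∧ T = F
¬S = ¬F = T
(¬L ∧ ¬P) ↑ ¬S = F ↑ T = T
Hence (B) is true.

(C): This is ¬P ↔ K.

¬P = ¬F = T
¬P ↔ K = T ↔ F = F
Hence (C) is false.

True statements: 2.

2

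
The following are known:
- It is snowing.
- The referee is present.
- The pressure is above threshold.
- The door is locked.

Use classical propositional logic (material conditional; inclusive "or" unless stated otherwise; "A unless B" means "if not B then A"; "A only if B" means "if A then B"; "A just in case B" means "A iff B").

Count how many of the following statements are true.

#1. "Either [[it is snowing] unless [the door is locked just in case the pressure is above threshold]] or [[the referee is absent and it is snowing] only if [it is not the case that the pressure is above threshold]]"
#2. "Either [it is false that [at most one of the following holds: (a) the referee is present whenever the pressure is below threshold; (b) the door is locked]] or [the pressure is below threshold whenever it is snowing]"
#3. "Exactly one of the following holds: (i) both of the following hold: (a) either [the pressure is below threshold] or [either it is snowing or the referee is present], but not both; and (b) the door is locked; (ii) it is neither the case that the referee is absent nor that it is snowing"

Let P = "it is snowing" (True), S = "the door is locked" (True), R = "the pressure is above threshold" (True), Q = "the referee is present" (True).

#1: In symbols: (P or (S iff R)) or ((not Q and P) -> not R)

S iff R = True iff True = True
P or (S iff R) = True or True = True
not Q = not True = False
not Q and P = False and True = False
not R = not True = False
(not Q and P) -> not R = False -> False = True
(P or (S iff R)) or ((not Q and P) -> not R) = True or True = True
Thus #1 is true.

#2: Formalization: not ((not R -> Q) nand S) or (P -> not R)

not R = not True = False
not R -> Q = False -> True = True
(not R -> Q) nand S = True nand True = False
not ((not R -> Q) nand S) = not False = True
not R = not True = False
P -> not R = True -> False = False
not ((not R -> Q) nand S) or (P -> not R) = True or False = True
Thus #2 is true.

#3: This is ((not R xor (P or Q)) and S) xor (not Q nor P).

not R = not True = False
P or Q = True or True = True
not R xor (P or Q) = False xor True = True
(not R xor (P or Q)) and S = True and True = True
not Q = not True = False
not Q nor P = False nor True = False
((not R xor (P or Q)) and S) xor (not Q nor P) = True xor False = True
So #3 is true.

3 of the 3 statements are true.

3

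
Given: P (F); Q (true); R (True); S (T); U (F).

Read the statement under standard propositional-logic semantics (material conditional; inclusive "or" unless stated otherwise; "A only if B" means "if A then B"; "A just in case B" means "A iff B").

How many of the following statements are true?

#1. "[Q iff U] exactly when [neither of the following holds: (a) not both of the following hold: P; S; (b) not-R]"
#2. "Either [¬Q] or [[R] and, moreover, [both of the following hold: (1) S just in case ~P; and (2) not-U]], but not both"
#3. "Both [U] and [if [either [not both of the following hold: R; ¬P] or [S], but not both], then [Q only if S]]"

2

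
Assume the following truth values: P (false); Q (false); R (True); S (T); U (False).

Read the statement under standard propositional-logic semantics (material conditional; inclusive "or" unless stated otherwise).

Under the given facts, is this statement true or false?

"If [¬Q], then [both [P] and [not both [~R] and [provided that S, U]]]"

The statement is false.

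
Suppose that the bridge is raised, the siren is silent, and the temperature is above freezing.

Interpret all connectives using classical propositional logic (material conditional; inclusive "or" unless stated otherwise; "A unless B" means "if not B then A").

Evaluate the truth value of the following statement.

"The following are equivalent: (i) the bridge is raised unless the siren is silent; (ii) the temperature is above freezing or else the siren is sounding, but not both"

True.

Let K = "the bridge is raised" (T), W = "the siren is sounding" (F), V = "the temperature is below freezing" (F).
This is (K | ~W) <-> (~V xor W).

~W = ~F = T
K | ~W = T | T = T
~V = ~F = T
~V xor W = T xor F = T
(K | ~W) <-> (~V xor W) = T <-> T = T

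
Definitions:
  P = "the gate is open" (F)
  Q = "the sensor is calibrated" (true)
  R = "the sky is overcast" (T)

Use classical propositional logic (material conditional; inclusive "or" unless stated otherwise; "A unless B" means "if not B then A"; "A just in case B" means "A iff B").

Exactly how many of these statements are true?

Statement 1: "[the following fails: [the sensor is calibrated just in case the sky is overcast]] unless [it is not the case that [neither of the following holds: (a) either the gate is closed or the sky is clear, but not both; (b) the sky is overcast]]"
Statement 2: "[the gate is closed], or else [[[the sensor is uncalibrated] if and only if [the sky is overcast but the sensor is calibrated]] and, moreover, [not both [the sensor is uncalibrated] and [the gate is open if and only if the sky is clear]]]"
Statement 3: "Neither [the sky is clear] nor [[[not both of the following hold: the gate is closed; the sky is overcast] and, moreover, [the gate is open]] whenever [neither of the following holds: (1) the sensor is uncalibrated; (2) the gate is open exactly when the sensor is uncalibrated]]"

2

Statement 1: This is ~(Q <-> R) | ~((~P xor ~R) nor R).

Q <-> R = T <-> T = T
~(Q <-> R) = ~T = F
~P = ~F = T
~R = ~T = F
~P xor ~R = T xor F = T
(~P xor ~R) nor R = T nor T = F
~((~P xor ~R) nor R) = ~F = T
~(Q <-> R) | ~((~P xor ~R) nor R) = F | T = T
Thus Statement 1 is true.

Statement 2: In symbols: ~P | ((~Q <-> (R & Q)) & (~Q nand (P <-> ~R)))

~P = ~F = T
~Q = ~T = F
R & Q = T & T = T
~Q <-> (R & Q) = F <-> T = F
~Q = ~T = F
~R = ~T = F
P <-> ~R = F <-> F = T
~Q nand (P <-> ~R) = F nand T = T
(~Q <-> (R & Q)) & (~Q nand (P <-> ~R)) = F & T = F
~P | ((~Q <-> (R & Q)) & (~Q nand (P <-> ~R))) = T | F = T
So Statement 2 is true.

Statement 3: Parsed as ~R nor ((~Q nor (P <-> ~Q)) -> ((~P nand R) & P))

~R = ~T = F
~Q = ~T = F
~Q = ~T = F
P <-> ~Q = F <-> F = T
~Q nor (P <-> ~Q) = F nor T = F
~P = ~F = T
~P nand R = T nand T = F
(~P nand R) & P = F & F = F
(~Q nor (P <-> ~Q)) -> ((~P nand R) & P) = F -> F = T
~R nor ((~Q nor (P <-> ~Q)) -> ((~P nand R) & P)) = F nor T = F
So Statement 3 is false.

True statements: 2 (Statement 1, Statement 2).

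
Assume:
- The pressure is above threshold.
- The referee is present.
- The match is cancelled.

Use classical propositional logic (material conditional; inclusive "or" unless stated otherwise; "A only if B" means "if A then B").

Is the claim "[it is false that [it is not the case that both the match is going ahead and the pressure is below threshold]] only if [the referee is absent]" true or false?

True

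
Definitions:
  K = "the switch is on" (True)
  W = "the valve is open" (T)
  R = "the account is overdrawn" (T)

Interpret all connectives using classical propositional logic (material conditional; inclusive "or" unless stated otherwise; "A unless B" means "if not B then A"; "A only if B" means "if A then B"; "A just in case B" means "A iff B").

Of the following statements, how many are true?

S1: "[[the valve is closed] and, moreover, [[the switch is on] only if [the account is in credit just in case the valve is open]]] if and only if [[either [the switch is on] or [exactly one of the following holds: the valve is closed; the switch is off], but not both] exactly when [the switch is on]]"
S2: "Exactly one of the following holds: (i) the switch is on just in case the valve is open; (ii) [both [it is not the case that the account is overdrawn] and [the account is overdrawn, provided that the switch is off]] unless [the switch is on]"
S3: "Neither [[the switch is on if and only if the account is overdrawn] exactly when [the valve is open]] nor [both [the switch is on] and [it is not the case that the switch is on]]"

S1: Parsed as (~W & (K -> (~R <-> W))) <-> ((K xor (~W xor ~K)) <-> K)

~W = ~T = F
~R = ~T = F
~R <-> W = F <-> T = F
K -> (~R <-> W) = T -> F = F
~W & (K -> (~R <-> W)) = F & F = F
~W = ~T = F
~K = ~T = F
~W xor ~K = F xor F = F
K xor (~W xor ~K) = T xor F = T
(K xor (~W xor ~K)) <-> K = T <-> T = T
(~W & (K -> (~R <-> W))) <-> ((K xor (~W xor ~K)) <-> K) = F <-> T = F
Hence S1 is false.

S2: Formalization: (K <-> W) xor ((~R & (~K -> R)) | K)

K <-> W = T <-> T = T
~R = ~T = F
~K = ~T = F
~K -> R = F -> T = T
~R & (~K -> R) = F & T = F
(~R & (~K -> R)) | K = F | T = T
(K <-> W) xor ((~R & (~K -> R)) | K) = T xor T = F
Thus S2 is false.

S3: Formalization: ((K <-> R) <-> W) nor (K & ~K)

K <-> R = T <-> T = T
(K <-> R) <-> W = T <-> T = T
~K = ~T = F
K & ~K = T & F = F
((K <-> R) <-> W) nor (K & ~K) = T nor F = F
Hence S3 is false.

Count: 0.

0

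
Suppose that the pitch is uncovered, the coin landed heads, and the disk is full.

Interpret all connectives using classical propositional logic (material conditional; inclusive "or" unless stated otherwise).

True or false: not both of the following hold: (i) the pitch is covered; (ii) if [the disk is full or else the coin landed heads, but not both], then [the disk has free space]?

true

Let P = "the pitch is covered" (False), R = "the disk is full" (True), Q = "the coin landed heads" (True).
Formalization: P nand ((R xor Q) -> not R)

R xor Q = True xor True = False
not R = not True = False
(R xor Q) -> not R = False -> False = True
P nand ((R xor Q) -> not R) = False nand True = True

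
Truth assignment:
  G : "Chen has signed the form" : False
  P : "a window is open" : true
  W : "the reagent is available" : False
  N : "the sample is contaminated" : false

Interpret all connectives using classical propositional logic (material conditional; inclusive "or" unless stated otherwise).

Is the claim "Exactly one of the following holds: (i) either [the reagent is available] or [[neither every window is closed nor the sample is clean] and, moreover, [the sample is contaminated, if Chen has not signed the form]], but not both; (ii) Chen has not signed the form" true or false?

true

Values: W=F, P=T, N=F, G=F.
Parsed as (W xor ((~P nor ~N) & (~G -> N))) xor ~G

~P = ~T = F
~N = ~F = T
~P nor ~N = F nor T = F
~G = ~F = T
~G -> N = T -> F = F
(~P nor ~N) & (~G -> N) = F & F = F
W xor ((~P nor ~N) & (~G -> N)) = F xor F = F
~G = ~F = T
(W xor ((~P nor ~N) & (~G -> N))) xor ~G = F xor T = T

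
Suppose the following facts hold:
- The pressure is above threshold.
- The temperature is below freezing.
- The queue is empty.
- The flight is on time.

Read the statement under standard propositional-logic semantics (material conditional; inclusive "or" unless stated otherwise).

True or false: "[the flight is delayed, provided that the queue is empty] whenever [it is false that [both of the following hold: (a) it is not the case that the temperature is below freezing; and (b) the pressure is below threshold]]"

False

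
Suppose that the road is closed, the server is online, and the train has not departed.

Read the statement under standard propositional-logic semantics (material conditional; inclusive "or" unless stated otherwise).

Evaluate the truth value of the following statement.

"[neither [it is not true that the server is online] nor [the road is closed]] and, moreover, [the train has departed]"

false

Let D = "the server is online" (T), Q = "the road is closed" (T), V = "the train has departed" (F).
This is (¬D ↓ Q) ∧ V.

¬D = ¬T = F
¬D ↓ Q = F ↓ T = F
(¬D ↓ Q) ∧ V = F ∧ F = F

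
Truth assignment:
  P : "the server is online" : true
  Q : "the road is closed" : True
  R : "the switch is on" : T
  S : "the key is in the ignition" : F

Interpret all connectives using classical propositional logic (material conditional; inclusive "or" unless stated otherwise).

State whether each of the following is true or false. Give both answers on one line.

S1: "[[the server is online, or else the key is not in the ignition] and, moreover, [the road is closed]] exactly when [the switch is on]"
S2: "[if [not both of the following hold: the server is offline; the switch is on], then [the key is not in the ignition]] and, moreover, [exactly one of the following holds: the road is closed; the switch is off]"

S1: In symbols: ((P ∨ ¬S) ∧ Q) ↔ R

¬S = ¬F = T
P ∨ ¬S = T ∨ T = T
(P ∨ ¬S) ∧ Q = T ∧ T = T
((P ∨ ¬S) ∧ Q) ↔ R = T ↔ T = T
Thus S1 is true.

S2: In symbols: ((¬P ↑ R) → ¬S) ∧ (Q ⊕ ¬R)

¬P = ¬T = F
¬P ↑ R = F ↑ T = T
¬S = ¬F = T
(¬P ↑ R) → ¬S = T → T = T
¬R = ¬T = F
Q ⊕ ¬R = T ⊕ F = T
((¬P ↑ R) → ¬S) ∧ (Q ⊕ ¬R) = T ∧ T = T
Thus S2 is true.

S1 true, S2 true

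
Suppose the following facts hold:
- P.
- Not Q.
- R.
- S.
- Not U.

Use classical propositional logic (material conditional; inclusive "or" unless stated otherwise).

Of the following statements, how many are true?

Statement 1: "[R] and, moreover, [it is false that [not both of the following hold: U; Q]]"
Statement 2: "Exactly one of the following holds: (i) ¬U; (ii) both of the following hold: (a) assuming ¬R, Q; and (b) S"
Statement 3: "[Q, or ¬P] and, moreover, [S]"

Statement 1: Parsed as R ∧ ¬(U ↑ Q)

U ↑ Q = F ↑ F = T
¬(U ↑ Q) = ¬T = F
R ∧ ¬(U ↑ Q) = T ∧ F = F
So Statement 1 is false.

Statement 2: Formalization: ¬U ⊕ ((¬R → Q) ∧ S)

¬U = ¬F = T
¬R = ¬T = F
¬R → Q = F → F = T
(¬R → Q) ∧ S = T ∧ T = T
¬U ⊕ ((¬R → Q) ∧ S) = T ⊕ T = F
Hence Statement 2 is false.

Statement 3: Parsed as (Q ∨ ¬P) ∧ S

¬P = ¬T = F
Q ∨ ¬P = F ∨ F = F
(Q ∨ ¬P) ∧ S = F ∧ T = F
Hence Statement 3 is false.

True statements: 0 (none).

0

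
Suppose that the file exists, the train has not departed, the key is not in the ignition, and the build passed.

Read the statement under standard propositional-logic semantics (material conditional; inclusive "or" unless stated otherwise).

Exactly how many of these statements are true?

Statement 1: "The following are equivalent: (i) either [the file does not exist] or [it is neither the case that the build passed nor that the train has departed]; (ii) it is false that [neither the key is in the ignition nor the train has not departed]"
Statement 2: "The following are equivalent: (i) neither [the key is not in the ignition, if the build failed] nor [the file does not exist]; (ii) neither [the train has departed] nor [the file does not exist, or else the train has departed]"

Let S = "the file exists" (True), G = "the build passed" (True), P = "the train has departed" (False), L = "the key is in the ignition" (False).

Statement 1: This is (not S or (G nor P)) iff not (L nor not P).

not S = not True = False
G nor P = True nor False = False
not S or (G nor P) = False or False = False
not P = not False = True
L nor not P = False nor True = False
not (L nor not P) = not False = True
(not S or (G nor P)) iff not (L nor not P) = False iff True = False
Hence Statement 1 is false.

Statement 2: In symbols: ((not G -> not L) nor not S) iff (P nor (not S or P))

not G = not True = False
not L = not False = True
not G -> not L = False -> True = True
not S = not True = False
(not G -> not L) nor not S = True nor False = False
not S = not True = False
not S or P = False or False = False
P nor (not S or P) = False nor False = True
((not G -> not L) nor not S) iff (P nor (not S or P)) = False iff True = False
So Statement 2 is false.

True statements: 0 (none).

0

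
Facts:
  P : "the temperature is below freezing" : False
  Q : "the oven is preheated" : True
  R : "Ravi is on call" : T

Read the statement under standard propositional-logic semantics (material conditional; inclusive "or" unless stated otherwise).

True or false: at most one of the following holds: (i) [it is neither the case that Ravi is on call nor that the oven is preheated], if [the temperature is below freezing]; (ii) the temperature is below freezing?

True.

In symbols: (P -> (R nor Q)) nand P

R nor Q = T nor T = F
P -> (R nor Q) = F -> F = T
(P -> (R nor Q)) nand P = T nand F = T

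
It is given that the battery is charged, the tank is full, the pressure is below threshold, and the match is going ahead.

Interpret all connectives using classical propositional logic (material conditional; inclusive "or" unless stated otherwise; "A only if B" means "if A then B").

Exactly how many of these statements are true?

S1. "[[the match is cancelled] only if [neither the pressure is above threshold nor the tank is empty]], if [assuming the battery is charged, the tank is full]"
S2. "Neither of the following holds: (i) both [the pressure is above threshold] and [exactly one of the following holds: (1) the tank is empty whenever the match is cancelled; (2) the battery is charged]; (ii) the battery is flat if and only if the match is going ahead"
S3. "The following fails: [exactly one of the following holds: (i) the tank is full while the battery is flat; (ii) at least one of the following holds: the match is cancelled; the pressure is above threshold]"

Let P = "the battery is charged" (T), Q = "the tank is full" (T), L = "the match is cancelled" (F), V = "the pressure is above threshold" (F).

S1: Formalization: (P -> Q) -> (L -> (V nor ~Q))

P -> Q = T -> T = T
~Q = ~T = F
V nor ~Q = F nor F = T
L -> (V nor ~Q) = F -> T = T
(P -> Q) -> (L -> (V nor ~Q)) = T -> T = T
So S1 is true.

S2: In symbols: (V & ((L -> ~Q) xor P)) nor (~P <-> ~L)

~Q = ~T = F
L -> ~Q = F -> F = T
(L -> ~Q) xor P = T xor T = F
V & ((L -> ~Q) xor P) = F & F = F
~P = ~T = F
~L = ~F = T
~P <-> ~L = F <-> T = F
(V & ((L -> ~Q) xor P)) nor (~P <-> ~L) = F nor F = T
Hence S2 is true.

S3: In symbols: ~((Q & ~P) xor (L | V))

~P = ~T = F
Q & ~P = T & F = F
L | V = F | F = F
(Q & ~P) xor (L | V) = F xor F = F
~((Q & ~P) xor (L | V)) = ~F = T
Hence S3 is true.

Count: 3.

3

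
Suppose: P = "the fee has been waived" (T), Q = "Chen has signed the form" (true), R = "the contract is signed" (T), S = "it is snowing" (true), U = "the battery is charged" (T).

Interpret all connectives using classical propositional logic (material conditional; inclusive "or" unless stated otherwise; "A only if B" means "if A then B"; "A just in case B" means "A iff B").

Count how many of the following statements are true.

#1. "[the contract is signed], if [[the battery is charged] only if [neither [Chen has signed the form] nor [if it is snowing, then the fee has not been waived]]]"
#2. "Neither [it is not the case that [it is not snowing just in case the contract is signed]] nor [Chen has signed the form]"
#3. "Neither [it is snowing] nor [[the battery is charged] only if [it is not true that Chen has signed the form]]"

1

#1: Formalization: (U -> (Q nor (S -> ~P))) -> R

~P = ~T = F
S -> ~P = T -> F = F
Q nor (S -> ~P) = T nor F = F
U -> (Q nor (S -> ~P)) = T -> F = F
(U -> (Q nor (S -> ~P))) -> R = F -> T = T
So #1 is true.

#2: Formalization: ~(~S <-> R) nor Q

~S = ~T = F
~S <-> R = F <-> T = F
~(~S <-> R) = ~F = T
~(~S <-> R) nor Q = T nor T = F
Thus #2 is false.

#3: Parsed as S nor (U -> ~Q)

~Q = ~T = F
U -> ~Q = T -> F = F
S nor (U -> ~Q) = T nor F = F
Thus #3 is false.

True statements: 1.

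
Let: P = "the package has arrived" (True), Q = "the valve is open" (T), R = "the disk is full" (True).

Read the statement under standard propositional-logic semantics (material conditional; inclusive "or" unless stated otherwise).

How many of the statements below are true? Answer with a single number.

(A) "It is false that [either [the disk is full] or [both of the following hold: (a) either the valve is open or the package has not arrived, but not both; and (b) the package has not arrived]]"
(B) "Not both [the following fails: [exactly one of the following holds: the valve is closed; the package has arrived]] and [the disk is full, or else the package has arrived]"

(A): In symbols: not (R or ((Q xor not P) and not P))

not P = not True = False
Q xor not P = True xor False = True
not P = not True = False
(Q xor not P) and not P = True and False = False
R or ((Q xor not P) and not P) = True or False = True
not (R or ((Q xor not P) and not P)) = not True = False
Thus (A) is false.

(B): Parsed as not (not Q xor P) nand (R or P)

not Q = not True = False
not Q xor P = False xor True = True
not (not Q xor P) = not True = False
R or P = True or True = True
not (not Q xor P) nand (R or P) = False nand True = True
Hence (B) is true.

True statements: 1.

1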